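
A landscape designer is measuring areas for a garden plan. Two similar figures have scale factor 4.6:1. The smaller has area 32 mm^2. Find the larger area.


Linear scale factor k = 4.6
Original area = 32 mm^2
Rule: under a linear scaling by k, areas scale by k^2.
k^2 = 4.6^2 = 21.16
New area = 32 * 21.16
New area = 677.12
677.12 mm^2


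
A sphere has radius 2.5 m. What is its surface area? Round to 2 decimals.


Shape: sphere
Radius r = 2.5 m
Formula: SA = 4 * pi * r^2
r^2 = 6.25
SA = 4 * pi * 6.25
SA = 25 * pi
SA = 78.54
78.54 m^2


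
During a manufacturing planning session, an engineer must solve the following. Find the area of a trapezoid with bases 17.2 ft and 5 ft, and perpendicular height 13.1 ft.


Shape: trapezoid
Parallel sides a = 17.2 ft, b = 5 ft; Height h = 13.1 ft
Formula: A = (a + b) * h / 2
a + b = 17.2 + 5 = 22.2
A = 22.2 * 13.1 / 2
A = 290.82 / 2
A = 145.41
145.41 ft^2


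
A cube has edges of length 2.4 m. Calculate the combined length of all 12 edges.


Shape: cube
Side s = 2.4 m
A cube has 12 edges, all equal.
Formula: total edge length = 12 * s
Total = 12 * 2.4
Total = 28.8
28.8 m


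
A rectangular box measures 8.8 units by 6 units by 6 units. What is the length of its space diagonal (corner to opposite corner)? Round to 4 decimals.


Shape: rectangular box (space diagonal)
l = 8.8 units, w = 6 units, h = 6 units
Visualize: the diagonal of the base, then a right triangle with that diagonal and the height.
Formula: d = sqrt(l^2 + w^2 + h^2)
l^2 + w^2 + h^2 = 77.44 + 36 + 36 = 149.44
d = sqrt(149.44)
d = 12.2246
12.2246 units


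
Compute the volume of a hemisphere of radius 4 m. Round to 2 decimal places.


Shape: hemisphere (half of a sphere)
Radius r = 4 m
Formula: V = (1/2) * (4/3) * pi * r^3 = (2/3) * pi * r^3
r^3 = 64
(2/3) * 64 = 42.666667
V = 42.666667 * pi
V = 134.04
134.04 m^3


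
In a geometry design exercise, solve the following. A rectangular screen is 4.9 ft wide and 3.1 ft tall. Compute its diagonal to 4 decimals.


Shape: rectangle (diagonal via Pythagoras)
Sides: 4.9 ft and 3.1 ft
Formula: d = sqrt(l^2 + w^2)
l^2 = 24.01, w^2 = 9.61
l^2 + w^2 = 33.62
d = sqrt(33.62)
d = 5.7983
5.7983 ft


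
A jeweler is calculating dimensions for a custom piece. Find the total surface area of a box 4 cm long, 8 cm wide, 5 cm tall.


Shape: rectangular prism
l = 4 cm, w = 8 cm, h = 5 cm
Formula: SA = 2(lw + lh + wh)
lw = 32, lh = 20, wh = 40
lw + lh + wh = 92
SA = 2 * 92
SA = 184
184 cm^2


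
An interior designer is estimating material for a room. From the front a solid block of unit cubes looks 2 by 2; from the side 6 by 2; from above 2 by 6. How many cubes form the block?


Orthographic views of a solid rectangular block:
Front view 2 x 2 -> length = 2, height = 2
Side view 6 x 2 -> width = 6, height = 2 (consistent)
Top view 2 x 6 -> confirms length = 2, width = 6
The block is 2 x 6 x 2.
Total unit cubes = 2 * 6 * 2 = 24
24 unit cubes


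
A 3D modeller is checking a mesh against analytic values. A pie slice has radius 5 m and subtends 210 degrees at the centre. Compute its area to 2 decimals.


Shape: circular sector
Radius r = 5 m, Angle = 210 degrees
Formula: A = (angle/360) * pi * r^2
r^2 = 25
Fraction of circle = 210/360
A = (210/360) * pi * 25
A = 14.583333 * pi
A = 45.81
45.81 m^2


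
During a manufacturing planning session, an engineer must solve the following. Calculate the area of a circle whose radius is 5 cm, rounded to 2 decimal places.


Shape: circle
Radius r = 5 cm
Formula: A = pi * r^2
r^2 = 5^2 = 25
A = pi * 25
A = 78.54
78.54 cm^2


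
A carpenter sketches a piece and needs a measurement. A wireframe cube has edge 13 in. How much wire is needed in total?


Shape: cube
Side s = 13 in
A cube has 12 edges, all equal.
Formula: total edge length = 12 * s
Total = 12 * 13
Total = 156
156 in


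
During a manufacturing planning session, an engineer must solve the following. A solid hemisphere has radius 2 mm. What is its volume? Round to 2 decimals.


Shape: hemisphere (half of a sphere)
Radius r = 2 mm
Formula: V = (1/2) * (4/3) * pi * r^3 = (2/3) * pi * r^3
r^3 = 8
(2/3) * 8 = 5.333333
V = 5.333333 * pi
V = 16.76
16.76 mm^3


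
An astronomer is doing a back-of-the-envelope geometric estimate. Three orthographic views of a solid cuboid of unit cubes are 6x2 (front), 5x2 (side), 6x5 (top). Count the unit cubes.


Orthographic views of a solid rectangular block:
Front view 6 x 2 -> length = 6, height = 2
Side view 5 x 2 -> width = 5, height = 2 (consistent)
Top view 6 x 5 -> confirms length = 6, width = 5
The block is 6 x 5 x 2.
Total unit cubes = 6 * 5 * 2 = 60
60 unit cubes


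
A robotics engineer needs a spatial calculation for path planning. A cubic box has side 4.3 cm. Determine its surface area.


Shape: cube
Side s = 4.3 cm
A cube has 6 square faces.
Formula: SA = 6 * s^2
s^2 = 18.49
SA = 6 * 18.49
SA = 110.94
110.94 cm^2


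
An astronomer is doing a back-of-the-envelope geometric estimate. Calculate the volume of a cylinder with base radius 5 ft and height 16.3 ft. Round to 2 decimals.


Shape: cylinder
Radius r = 5 ft, Height h = 16.3 ft
Formula: V = pi * r^2 * h
r^2 = 25
V = pi * 25 * 16.3
V = 407.5 * pi
V = 1280.2
1280.2 ft^3


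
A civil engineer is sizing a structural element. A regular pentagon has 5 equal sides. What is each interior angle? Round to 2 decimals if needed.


Shape: regular pentagon (5 sides)
Formula: interior angle = (n - 2) * 180 / n
(n - 2) = 3
(n - 2) * 180 = 540
angle = 540 / 5
angle = 108
108 degrees


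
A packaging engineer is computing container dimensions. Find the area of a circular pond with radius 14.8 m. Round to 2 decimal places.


Shape: circle
Radius r = 14.8 m
Formula: A = pi * r^2
r^2 = 14.8^2 = 219.04
A = pi * 219.04
A = 688.13
688.13 m^2


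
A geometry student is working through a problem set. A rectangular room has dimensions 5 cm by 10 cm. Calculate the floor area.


Shape: rectangle
Length l = 5 cm, Width w = 10 cm
Formula: A = l * w
A = 5 * 10
A = 50
50 cm^2


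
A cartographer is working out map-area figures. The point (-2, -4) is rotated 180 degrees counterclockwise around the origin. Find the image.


Transformation: rotation about the origin
Original point: (-2, -4)
Rule for 180 deg: (x, y) -> (-x, -y)
Apply: (-2, -4) -> (2, 4)
(2, 4)


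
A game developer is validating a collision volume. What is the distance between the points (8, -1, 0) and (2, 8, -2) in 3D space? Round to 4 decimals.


3D distance between two points
P1 = (8, -1, 0), P2 = (2, 8, -2)
Formula: d = sqrt((x2-x1)^2 + (y2-y1)^2 + (z2-z1)^2)
dx = 2 - 8 = -6
dy = 8 - -1 = 9
dz = -2 - 0 = -2
dx^2 + dy^2 + dz^2 = 36 + 81 + 4 = 121
d = sqrt(121)
d = 11.0
11 units


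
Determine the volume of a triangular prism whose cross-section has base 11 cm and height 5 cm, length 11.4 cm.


Shape: triangular prism
Triangle base = 11 cm, triangle height = 5 cm, prism length L = 11.4 cm
Formula: V = (1/2 * b * h_tri) * L
Cross-section area = 0.5 * 11 * 5 = 27.5
V = 27.5 * 11.4
V = 313.5
313.5 cm^3


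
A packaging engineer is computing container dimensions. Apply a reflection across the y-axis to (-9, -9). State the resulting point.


Transformation: reflection
Original point: (-9, -9)
Rule for reflection over the y-axis: (x, y) -> (-x, y)
Apply: (-9, -9) -> (9, -9)
(9, -9)


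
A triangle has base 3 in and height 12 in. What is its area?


Shape: triangle
Base b = 3 in, Height h = 12 in
Formula: A = (1/2) * b * h
A = 0.5 * 3 * 12
A = 0.5 * 36
A = 18
18 in^2


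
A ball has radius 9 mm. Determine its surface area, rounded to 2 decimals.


Shape: sphere
Radius r = 9 mm
Formula: SA = 4 * pi * r^2
r^2 = 81
SA = 4 * pi * 81
SA = 324 * pi
SA = 1017.88
1017.88 mm^2


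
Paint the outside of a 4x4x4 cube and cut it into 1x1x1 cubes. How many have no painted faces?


Large cube: 4 x 4 x 4, cut into unit cubes.
n = 4, so n - 2 = 2
Unpainted cubes form the interior (n - 2)^3 block.
(n - 2)^3 = 2^3 = 8
8 unit cubes


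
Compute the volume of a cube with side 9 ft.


Shape: cube
Side s = 9 ft
Formula: V = s^3
V = 9 * 9 * 9
V = 81 * 9
V = 729
729 ft^3


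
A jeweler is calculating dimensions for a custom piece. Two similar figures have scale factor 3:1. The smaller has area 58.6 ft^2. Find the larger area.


Linear scale factor k = 3
Original area = 58.6 ft^2
Rule: under a linear scaling by k, areas scale by k^2.
k^2 = 3^2 = 9
New area = 58.6 * 9
New area = 527.4
527.4 ft^2


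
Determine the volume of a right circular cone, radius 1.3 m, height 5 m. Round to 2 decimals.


Shape: cone
Radius r = 1.3 m, Height h = 5 m
Formula: V = (1/3) * pi * r^2 * h
r^2 = 1.69
pi * r^2 * h = pi * 1.69 * 5 = 8.45 * pi
V = 8.45 * pi / 3
V = 8.85
8.85 m^3


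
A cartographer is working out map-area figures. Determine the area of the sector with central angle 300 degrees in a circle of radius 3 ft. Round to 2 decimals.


Shape: circular sector
Radius r = 3 ft, Angle = 300 degrees
Formula: A = (angle/360) * pi * r^2
r^2 = 9
Fraction of circle = 300/360
A = (300/360) * pi * 9
A = 7.5 * pi
A = 23.56
23.56 ft^2


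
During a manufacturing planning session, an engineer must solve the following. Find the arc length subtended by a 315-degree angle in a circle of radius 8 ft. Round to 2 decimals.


Shape: circular arc
Radius r = 8 ft, Angle = 315 degrees
Formula: L = (angle/360) * 2 * pi * r
2 * pi * r = 16 * pi
L = (315/360) * 16 * pi
L = 14 * pi
L = 43.98
43.98 ft


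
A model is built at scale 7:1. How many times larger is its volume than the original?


Linear scale factor k = 7
Rule: under a linear scaling by k, volumes scale by k^3.
k^3 = 7 * 7 * 7
k^3 = 49 * 7
k^3 = 343
Volume scales by a factor of 343.
343 (dimensionless)


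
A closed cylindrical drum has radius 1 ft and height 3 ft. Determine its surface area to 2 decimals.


Shape: closed cylinder
Radius r = 1 ft, Height h = 3 ft
Formula: SA = 2*pi*r^2 + 2*pi*r*h = 2*pi*r*(r + h)
r + h = 4
2 * r * (r + h) = 2 * 1 * 4 = 8
SA = 8 * pi
SA = 25.13
25.13 ft^2


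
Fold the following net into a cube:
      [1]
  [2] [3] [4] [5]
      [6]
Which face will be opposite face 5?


Net: cross layout. Take square 3 as the base (bottom).
Fold the four squares in the horizontal row up around 3: 2 -> left, 4 -> right, 5 wraps to the top.
Fold 1 and 6 up from 3: 1 -> back, 6 -> front.
Opposite pairs are therefore: (1, 6), (2, 4), (3, 5).
Face 5 is opposite face 3.
face 3


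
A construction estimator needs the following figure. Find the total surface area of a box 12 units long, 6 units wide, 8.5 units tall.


Shape: rectangular prism
l = 12 units, w = 6 units, h = 8.5 units
Formula: SA = 2(lw + lh + wh)
lw = 72, lh = 102, wh = 51
lw + lh + wh = 225
SA = 2 * 225
SA = 450
450 units^2


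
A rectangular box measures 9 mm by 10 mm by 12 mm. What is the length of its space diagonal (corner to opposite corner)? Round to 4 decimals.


Shape: rectangular box (space diagonal)
l = 9 mm, w = 10 mm, h = 12 mm
Visualize: the diagonal of the base, then a right triangle with that diagonal and the height.
Formula: d = sqrt(l^2 + w^2 + h^2)
l^2 + w^2 + h^2 = 81 + 100 + 144 = 325
d = sqrt(325)
d = 18.0278
18.0278 mm


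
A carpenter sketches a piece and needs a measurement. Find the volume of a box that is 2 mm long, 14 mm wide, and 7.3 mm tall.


Shape: rectangular prism
l = 2 mm, w = 14 mm, h = 7.3 mm
Formula: V = l * w * h
V = 2 * 14 * 7.3
V = 28 * 7.3
V = 204.4
204.4 mm^3


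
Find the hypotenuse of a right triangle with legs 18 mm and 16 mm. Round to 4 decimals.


Shape: right triangle
Legs a = 18 mm, b = 16 mm
Formula: c = sqrt(a^2 + b^2)
a^2 = 324, b^2 = 256
a^2 + b^2 = 580
c = sqrt(580)
c = 24.0832
24.0832 mm


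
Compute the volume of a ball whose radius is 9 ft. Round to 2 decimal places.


Shape: sphere
Radius r = 9 ft
Formula: V = (4/3) * pi * r^3
r^3 = 729
(4/3) * 729 = 972
V = 972 * pi
V = 3053.63
3053.63 ft^3


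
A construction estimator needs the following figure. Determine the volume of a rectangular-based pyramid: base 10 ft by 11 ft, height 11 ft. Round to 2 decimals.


Shape: rectangular pyramid
Base: 10 ft x 11 ft, Height h = 11 ft
Formula: V = (1/3) * base_area * h
base_area = 10 * 11 = 110
base_area * h = 110 * 11 = 1210
V = 1210 / 3
V = 403.33
403.33 ft^3


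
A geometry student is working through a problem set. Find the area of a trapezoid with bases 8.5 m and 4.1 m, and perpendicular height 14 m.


Shape: trapezoid
Parallel sides a = 8.5 m, b = 4.1 m; Height h = 14 m
Formula: A = (a + b) * h / 2
a + b = 8.5 + 4.1 = 12.6
A = 12.6 * 14 / 2
A = 176.4 / 2
A = 88.2
88.2 m^2


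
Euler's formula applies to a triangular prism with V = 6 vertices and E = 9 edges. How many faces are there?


Polyhedron: triangular prism
Euler's formula for convex polyhedra: V - E + F = 2
Given: V = 6 vertices and E = 9 edges
Solve for F:
F = 2 + E - V = 2 + 9 - 6 = 5
5 faces


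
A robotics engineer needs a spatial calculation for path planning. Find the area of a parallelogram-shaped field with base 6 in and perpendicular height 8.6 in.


Shape: parallelogram
Base b = 6 in, Height h = 8.6 in
Formula: A = b * h
A = 6 * 8.6
A = 51.6
51.6 in^2


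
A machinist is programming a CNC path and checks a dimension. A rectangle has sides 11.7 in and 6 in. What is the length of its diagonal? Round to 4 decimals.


Shape: rectangle (diagonal via Pythagoras)
Sides: 11.7 in and 6 in
Formula: d = sqrt(l^2 + w^2)
l^2 = 136.89, w^2 = 36
l^2 + w^2 = 172.89
d = sqrt(172.89)
d = 13.1488
13.1488 in


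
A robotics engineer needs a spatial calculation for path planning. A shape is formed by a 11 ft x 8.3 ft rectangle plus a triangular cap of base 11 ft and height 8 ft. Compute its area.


Composite shape: rectangle + triangle
Rectangle area = 11 * 8.3 = 91.3
Triangle area = 0.5 * 11 * 8 = 44
Total = 91.3 + 44
Total = 135.3
135.3 ft^2


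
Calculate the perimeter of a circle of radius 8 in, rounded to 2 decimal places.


Shape: circle
Radius r = 8 in
Formula: C = 2 * pi * r
C = 2 * pi * 8
C = 16 * pi
C = 50.27
50.27 in


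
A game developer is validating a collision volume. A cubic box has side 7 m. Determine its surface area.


Shape: cube
Side s = 7 m
A cube has 6 square faces.
Formula: SA = 6 * s^2
s^2 = 49
SA = 6 * 49
SA = 294
294 m^2


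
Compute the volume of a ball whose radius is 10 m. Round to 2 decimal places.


Shape: sphere
Radius r = 10 m
Formula: V = (4/3) * pi * r^3
r^3 = 1000
(4/3) * 1000 = 1333.333333
V = 1333.333333 * pi
V = 4188.79
4188.79 m^3


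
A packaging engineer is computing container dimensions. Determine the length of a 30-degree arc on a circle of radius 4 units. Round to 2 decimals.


Shape: circular arc
Radius r = 4 units, Angle = 30 degrees
Formula: L = (angle/360) * 2 * pi * r
2 * pi * r = 8 * pi
L = (30/360) * 8 * pi
L = 0.666667 * pi
L = 2.09
2.09 units


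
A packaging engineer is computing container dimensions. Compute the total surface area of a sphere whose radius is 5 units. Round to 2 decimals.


Shape: sphere
Radius r = 5 units
Formula: SA = 4 * pi * r^2
r^2 = 25
SA = 4 * pi * 25
SA = 100 * pi
SA = 314.16
314.16 units^2


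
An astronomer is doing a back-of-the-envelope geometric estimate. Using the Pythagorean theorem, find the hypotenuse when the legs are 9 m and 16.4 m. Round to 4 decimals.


Shape: right triangle
Legs a = 9 m, b = 16.4 m
Formula: c = sqrt(a^2 + b^2)
a^2 = 81, b^2 = 268.96
a^2 + b^2 = 349.96
c = sqrt(349.96)
c = 18.7072
18.7072 m


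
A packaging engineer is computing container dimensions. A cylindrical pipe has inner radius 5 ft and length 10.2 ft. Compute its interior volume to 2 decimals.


Shape: cylinder
Radius r = 5 ft, Height h = 10.2 ft
Formula: V = pi * r^2 * h
r^2 = 25
V = pi * 25 * 10.2
V = 255 * pi
V = 801.11
801.11 ft^3


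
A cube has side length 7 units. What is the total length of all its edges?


Shape: cube
Side s = 7 units
A cube has 12 edges, all equal.
Formula: total edge length = 12 * s
Total = 12 * 7
Total = 84
84 units


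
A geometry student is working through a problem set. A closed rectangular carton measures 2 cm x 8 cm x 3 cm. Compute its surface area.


Shape: rectangular prism
l = 2 cm, w = 8 cm, h = 3 cm
Formula: SA = 2(lw + lh + wh)
lw = 16, lh = 6, wh = 24
lw + lh + wh = 46
SA = 2 * 46
SA = 92
92 cm^2


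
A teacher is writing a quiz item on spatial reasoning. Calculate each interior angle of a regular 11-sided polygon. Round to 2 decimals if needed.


Shape: regular hendecagon (11 sides)
Formula: interior angle = (n - 2) * 180 / n
(n - 2) = 9
(n - 2) * 180 = 1620
angle = 1620 / 11
angle = 147.27
147.27 degrees


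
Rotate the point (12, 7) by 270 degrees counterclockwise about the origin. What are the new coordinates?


Transformation: rotation about the origin
Original point: (12, 7)
Rule for 270 deg counterclockwise: (x, y) -> (y, -x)
Apply: (12, 7) -> (7, -12)
(7, -12)


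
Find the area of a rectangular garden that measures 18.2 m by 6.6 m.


Shape: rectangle
Length l = 18.2 m, Width w = 6.6 m
Formula: A = l * w
A = 18.2 * 6.6
A = 120.12
120.12 m^2


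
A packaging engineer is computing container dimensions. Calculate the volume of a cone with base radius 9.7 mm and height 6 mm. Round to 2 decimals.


Shape: cone
Radius r = 9.7 mm, Height h = 6 mm
Formula: V = (1/3) * pi * r^2 * h
r^2 = 94.09
pi * r^2 * h = pi * 94.09 * 6 = 564.54 * pi
V = 564.54 * pi / 3
V = 591.18
591.18 mm^3


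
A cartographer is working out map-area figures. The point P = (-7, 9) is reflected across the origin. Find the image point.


Transformation: reflection
Original point: (-7, 9)
Rule for reflection through the origin: (x, y) -> (-x, -y)
Apply: (-7, 9) -> (7, -9)
(7, -9)


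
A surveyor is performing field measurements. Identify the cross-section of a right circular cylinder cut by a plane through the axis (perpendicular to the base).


Solid: right circular cylinder
Cutting plane: through the axis (perpendicular to the base)
Visualize the intersection of the plane with the solid's surface.
The boundary of the cut region is a rectangle.
rectangle


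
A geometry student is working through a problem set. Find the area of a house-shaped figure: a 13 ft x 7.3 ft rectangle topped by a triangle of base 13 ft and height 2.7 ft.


Composite shape: rectangle + triangle
Rectangle area = 13 * 7.3 = 94.9
Triangle area = 0.5 * 13 * 2.7 = 17.55
Total = 94.9 + 17.55
Total = 112.45
112.45 ft^2


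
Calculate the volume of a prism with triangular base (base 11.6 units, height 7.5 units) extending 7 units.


Shape: triangular prism
Triangle base = 11.6 units, triangle height = 7.5 units, prism length L = 7 units
Formula: V = (1/2 * b * h_tri) * L
Cross-section area = 0.5 * 11.6 * 7.5 = 43.5
V = 43.5 * 7
V = 304.5
304.5 units^3


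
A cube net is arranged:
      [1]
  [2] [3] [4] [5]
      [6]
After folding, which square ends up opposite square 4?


Net: cross layout. Take square 3 as the base (bottom).
Fold the four squares in the horizontal row up around 3: 2 -> left, 4 -> right, 5 wraps to the top.
Fold 1 and 6 up from 3: 1 -> back, 6 -> front.
Opposite pairs are therefore: (1, 6), (2, 4), (3, 5).
Face 4 is opposite face 2.
face 2


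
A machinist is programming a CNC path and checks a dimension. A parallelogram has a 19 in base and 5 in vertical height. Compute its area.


Shape: parallelogram
Base b = 19 in, Height h = 5 in
Formula: A = b * h
A = 19 * 5
A = 95
95 in^2


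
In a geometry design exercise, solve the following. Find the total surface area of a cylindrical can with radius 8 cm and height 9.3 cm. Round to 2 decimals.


Shape: closed cylinder
Radius r = 8 cm, Height h = 9.3 cm
Formula: SA = 2*pi*r^2 + 2*pi*r*h = 2*pi*r*(r + h)
r + h = 17.3
2 * r * (r + h) = 2 * 8 * 17.3 = 276.8
SA = 276.8 * pi
SA = 869.59
869.59 cm^2


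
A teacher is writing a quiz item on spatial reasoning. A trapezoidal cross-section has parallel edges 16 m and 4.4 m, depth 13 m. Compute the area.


Shape: trapezoid
Parallel sides a = 16 m, b = 4.4 m; Height h = 13 m
Formula: A = (a + b) * h / 2
a + b = 16 + 4.4 = 20.4
A = 20.4 * 13 / 2
A = 265.2 / 2
A = 132.6
132.6 m^2


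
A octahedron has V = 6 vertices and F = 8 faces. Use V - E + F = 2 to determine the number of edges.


Polyhedron: octahedron
Euler's formula for convex polyhedra: V - E + F = 2
Given: V = 6 vertices and F = 8 faces
Solve for E:
E = V + F - 2 = 6 + 8 - 2 = 12
12 edges


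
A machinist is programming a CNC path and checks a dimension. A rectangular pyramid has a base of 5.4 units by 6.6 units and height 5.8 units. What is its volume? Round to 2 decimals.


Shape: rectangular pyramid
Base: 5.4 units x 6.6 units, Height h = 5.8 units
Formula: V = (1/3) * base_area * h
base_area = 5.4 * 6.6 = 35.64
base_area * h = 35.64 * 5.8 = 206.712
V = 206.712 / 3
V = 68.9
68.9 units^3


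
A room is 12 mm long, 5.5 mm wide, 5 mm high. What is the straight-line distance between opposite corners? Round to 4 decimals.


Shape: rectangular box (space diagonal)
l = 12 mm, w = 5.5 mm, h = 5 mm
Visualize: the diagonal of the base, then a right triangle with that diagonal and the height.
Formula: d = sqrt(l^2 + w^2 + h^2)
l^2 + w^2 + h^2 = 144 + 30.25 + 25 = 199.25
d = sqrt(199.25)
d = 14.1156
14.1156 mm


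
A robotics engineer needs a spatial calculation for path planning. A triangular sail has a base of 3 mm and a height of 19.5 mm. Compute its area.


Shape: triangle
Base b = 3 mm, Height h = 19.5 mm
Formula: A = (1/2) * b * h
A = 0.5 * 3 * 19.5
A = 0.5 * 58.5
A = 29.25
29.25 mm^2


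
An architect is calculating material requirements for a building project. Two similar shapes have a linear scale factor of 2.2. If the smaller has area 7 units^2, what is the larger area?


Linear scale factor k = 2.2
Original area = 7 units^2
Rule: under a linear scaling by k, areas scale by k^2.
k^2 = 2.2^2 = 4.84
New area = 7 * 4.84
New area = 33.88
33.88 units^2


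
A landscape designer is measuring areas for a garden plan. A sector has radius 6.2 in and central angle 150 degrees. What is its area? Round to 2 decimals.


Shape: circular sector
Radius r = 6.2 in, Angle = 150 degrees
Formula: A = (angle/360) * pi * r^2
r^2 = 38.44
Fraction of circle = 150/360
A = (150/360) * pi * 38.44
A = 16.016667 * pi
A = 50.32
50.32 in^2


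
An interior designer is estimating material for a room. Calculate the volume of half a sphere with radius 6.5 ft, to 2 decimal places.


Shape: hemisphere (half of a sphere)
Radius r = 6.5 ft
Formula: V = (1/2) * (4/3) * pi * r^3 = (2/3) * pi * r^3
r^3 = 274.625
(2/3) * 274.625 = 183.083333
V = 183.083333 * pi
V = 575.17
575.17 ft^3


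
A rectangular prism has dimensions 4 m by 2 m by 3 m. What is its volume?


Shape: rectangular prism
l = 4 m, w = 2 m, h = 3 m
Formula: V = l * w * h
V = 4 * 2 * 3
V = 8 * 3
V = 24
24 m^3


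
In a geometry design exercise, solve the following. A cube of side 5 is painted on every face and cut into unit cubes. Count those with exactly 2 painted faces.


Large cube: 5 x 5 x 5, cut into unit cubes.
n = 5, so n - 2 = 3
Cubes with 2 painted faces lie along the edges, excluding corners.
A cube has 12 edges; each contributes (n - 2) = 3 such cubes.
Count = 12 * 3 = 36
36 unit cubes


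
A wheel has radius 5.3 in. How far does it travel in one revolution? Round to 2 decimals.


Shape: circle
Radius r = 5.3 in
Formula: C = 2 * pi * r
C = 2 * pi * 5.3
C = 10.6 * pi
C = 33.3
33.3 in


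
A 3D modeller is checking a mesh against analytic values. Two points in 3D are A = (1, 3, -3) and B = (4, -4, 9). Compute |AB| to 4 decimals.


3D distance between two points
P1 = (1, 3, -3), P2 = (4, -4, 9)
Formula: d = sqrt((x2-x1)^2 + (y2-y1)^2 + (z2-z1)^2)
dx = 4 - 1 = 3
dy = -4 - 3 = -7
dz = 9 - -3 = 12
dx^2 + dy^2 + dz^2 = 9 + 49 + 144 = 202
d = sqrt(202)
d = 14.2127
14.2127 units


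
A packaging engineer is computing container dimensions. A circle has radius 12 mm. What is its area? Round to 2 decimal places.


Shape: circle
Radius r = 12 mm
Formula: A = pi * r^2
r^2 = 12^2 = 144
A = pi * 144
A = 452.39
452.39 mm^2


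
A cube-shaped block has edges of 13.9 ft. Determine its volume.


Shape: cube
Side s = 13.9 ft
Formula: V = s^3
V = 13.9 * 13.9 * 13.9
V = 193.21 * 13.9
V = 2685.619
2685.619 ft^3


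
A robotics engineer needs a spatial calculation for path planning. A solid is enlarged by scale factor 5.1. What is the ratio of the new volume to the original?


Linear scale factor k = 5.1
Rule: under a linear scaling by k, volumes scale by k^3.
k^3 = 5.1 * 5.1 * 5.1
k^3 = 26.01 * 5.1
k^3 = 132.651
Volume scales by a factor of 132.651.
132.651 (dimensionless)


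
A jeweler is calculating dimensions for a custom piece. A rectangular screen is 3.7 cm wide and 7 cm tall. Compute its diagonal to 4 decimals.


Shape: rectangle (diagonal via Pythagoras)
Sides: 3.7 cm and 7 cm
Formula: d = sqrt(l^2 + w^2)
l^2 = 13.69, w^2 = 49
l^2 + w^2 = 62.69
d = sqrt(62.69)
d = 7.9177
7.9177 cm


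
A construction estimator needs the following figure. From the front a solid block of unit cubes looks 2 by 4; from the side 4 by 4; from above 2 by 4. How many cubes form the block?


Orthographic views of a solid rectangular block:
Front view 2 x 4 -> length = 2, height = 4
Side view 4 x 4 -> width = 4, height = 4 (consistent)
Top view 2 x 4 -> confirms length = 2, width = 4
The block is 2 x 4 x 4.
Total unit cubes = 2 * 4 * 4 = 32
32 unit cubes


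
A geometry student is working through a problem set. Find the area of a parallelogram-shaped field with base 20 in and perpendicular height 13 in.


Shape: parallelogram
Base b = 20 in, Height h = 13 in
Formula: A = b * h
A = 20 * 13
A = 260
260 in^2


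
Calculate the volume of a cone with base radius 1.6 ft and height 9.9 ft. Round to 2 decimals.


Shape: cone
Radius r = 1.6 ft, Height h = 9.9 ft
Formula: V = (1/3) * pi * r^2 * h
r^2 = 2.56
pi * r^2 * h = pi * 2.56 * 9.9 = 25.344 * pi
V = 25.344 * pi / 3
V = 26.54
26.54 ft^3


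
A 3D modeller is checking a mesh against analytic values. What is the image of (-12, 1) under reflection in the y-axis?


Transformation: reflection
Original point: (-12, 1)
Rule for reflection over the y-axis: (x, y) -> (-x, y)
Apply: (-12, 1) -> (12, 1)
(12, 1)


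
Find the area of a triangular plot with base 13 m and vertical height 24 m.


Shape: triangle
Base b = 13 m, Height h = 24 m
Formula: A = (1/2) * b * h
A = 0.5 * 13 * 24
A = 0.5 * 312
A = 156
156 m^2


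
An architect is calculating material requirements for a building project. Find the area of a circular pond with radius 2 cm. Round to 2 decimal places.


Shape: circle
Radius r = 2 cm
Formula: A = pi * r^2
r^2 = 2^2 = 4
A = pi * 4
A = 12.57
12.57 cm^2


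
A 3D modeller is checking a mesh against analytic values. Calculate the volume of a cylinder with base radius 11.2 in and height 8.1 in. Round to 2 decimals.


Shape: cylinder
Radius r = 11.2 in, Height h = 8.1 in
Formula: V = pi * r^2 * h
r^2 = 125.44
V = pi * 125.44 * 8.1
V = 1016.064 * pi
V = 3192.06
3192.06 in^3


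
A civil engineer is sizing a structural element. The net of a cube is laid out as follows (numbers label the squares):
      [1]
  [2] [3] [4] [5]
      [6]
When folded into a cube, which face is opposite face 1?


Net: cross layout. Take square 3 as the base (bottom).
Fold the four squares in the horizontal row up around 3: 2 -> left, 4 -> right, 5 wraps to the top.
Fold 1 and 6 up from 3: 1 -> back, 6 -> front.
Opposite pairs are therefore: (1, 6), (2, 4), (3, 5).
Face 1 is opposite face 6.
face 6


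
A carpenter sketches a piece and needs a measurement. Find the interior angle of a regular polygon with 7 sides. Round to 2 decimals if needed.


Shape: regular heptagon (7 sides)
Formula: interior angle = (n - 2) * 180 / n
(n - 2) = 5
(n - 2) * 180 = 900
angle = 900 / 7
angle = 128.57
128.57 degrees


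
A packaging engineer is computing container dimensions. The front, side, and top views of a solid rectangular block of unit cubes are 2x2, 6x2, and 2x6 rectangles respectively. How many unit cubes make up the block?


Orthographic views of a solid rectangular block:
Front view 2 x 2 -> length = 2, height = 2
Side view 6 x 2 -> width = 6, height = 2 (consistent)
Top view 2 x 6 -> confirms length = 2, width = 6
The block is 2 x 6 x 2.
Total unit cubes = 2 * 6 * 2 = 24
24 unit cubes


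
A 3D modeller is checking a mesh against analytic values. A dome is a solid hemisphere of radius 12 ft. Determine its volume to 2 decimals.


Shape: hemisphere (half of a sphere)
Radius r = 12 ft
Formula: V = (1/2) * (4/3) * pi * r^3 = (2/3) * pi * r^3
r^3 = 1728
(2/3) * 1728 = 1152
V = 1152 * pi
V = 3619.11
3619.11 ft^3


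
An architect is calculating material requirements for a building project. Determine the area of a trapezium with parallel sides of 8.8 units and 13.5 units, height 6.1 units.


Shape: trapezoid
Parallel sides a = 8.8 units, b = 13.5 units; Height h = 6.1 units
Formula: A = (a + b) * h / 2
a + b = 8.8 + 13.5 = 22.3
A = 22.3 * 6.1 / 2
A = 136.03 / 2
A = 68.015
68.015 units^2


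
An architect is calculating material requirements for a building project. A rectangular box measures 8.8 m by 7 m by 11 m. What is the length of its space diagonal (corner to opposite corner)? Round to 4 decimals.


Shape: rectangular box (space diagonal)
l = 8.8 m, w = 7 m, h = 11 m
Visualize: the diagonal of the base, then a right triangle with that diagonal and the height.
Formula: d = sqrt(l^2 + w^2 + h^2)
l^2 + w^2 + h^2 = 77.44 + 49 + 121 = 247.44
d = sqrt(247.44)
d = 15.7302
15.7302 m


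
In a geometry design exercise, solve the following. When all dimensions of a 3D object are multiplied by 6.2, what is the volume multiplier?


Linear scale factor k = 6.2
Rule: under a linear scaling by k, volumes scale by k^3.
k^3 = 6.2 * 6.2 * 6.2
k^3 = 38.44 * 6.2
k^3 = 238.328
Volume scales by a factor of 238.328.
238.328 (dimensionless)


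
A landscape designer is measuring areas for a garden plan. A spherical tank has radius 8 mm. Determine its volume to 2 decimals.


Shape: sphere
Radius r = 8 mm
Formula: V = (4/3) * pi * r^3
r^3 = 512
(4/3) * 512 = 682.666667
V = 682.666667 * pi
V = 2144.66
2144.66 mm^3


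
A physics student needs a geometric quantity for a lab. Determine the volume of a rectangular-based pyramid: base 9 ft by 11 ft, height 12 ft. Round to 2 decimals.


Shape: rectangular pyramid
Base: 9 ft x 11 ft, Height h = 12 ft
Formula: V = (1/3) * base_area * h
base_area = 9 * 11 = 99
base_area * h = 99 * 12 = 1188
V = 1188 / 3
V = 396
396 ft^3


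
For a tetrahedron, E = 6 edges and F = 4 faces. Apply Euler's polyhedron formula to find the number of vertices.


Polyhedron: tetrahedron
Euler's formula for convex polyhedra: V - E + F = 2
Given: E = 6 edges and F = 4 faces
Solve for V:
V = 2 + E - F = 2 + 6 - 4 = 4
4 vertices


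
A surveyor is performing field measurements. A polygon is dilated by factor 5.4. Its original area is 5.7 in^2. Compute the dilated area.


Linear scale factor k = 5.4
Original area = 5.7 in^2
Rule: under a linear scaling by k, areas scale by k^2.
k^2 = 5.4^2 = 29.16
New area = 5.7 * 29.16
New area = 166.212
166.212 in^2


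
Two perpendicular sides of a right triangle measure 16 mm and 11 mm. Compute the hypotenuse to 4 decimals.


Shape: right triangle
Legs a = 16 mm, b = 11 mm
Formula: c = sqrt(a^2 + b^2)
a^2 = 256, b^2 = 121
a^2 + b^2 = 377
c = sqrt(377)
c = 19.4165
19.4165 mm


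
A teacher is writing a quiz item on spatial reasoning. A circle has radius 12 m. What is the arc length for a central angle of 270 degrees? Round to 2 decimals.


Shape: circular arc
Radius r = 12 m, Angle = 270 degrees
Formula: L = (angle/360) * 2 * pi * r
2 * pi * r = 24 * pi
L = (270/360) * 24 * pi
L = 18 * pi
L = 56.55
56.55 m


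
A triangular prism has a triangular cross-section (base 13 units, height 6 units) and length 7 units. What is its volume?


Shape: triangular prism
Triangle base = 13 units, triangle height = 6 units, prism length L = 7 units
Formula: V = (1/2 * b * h_tri) * L
Cross-section area = 0.5 * 13 * 6 = 39
V = 39 * 7
V = 273
273 units^3


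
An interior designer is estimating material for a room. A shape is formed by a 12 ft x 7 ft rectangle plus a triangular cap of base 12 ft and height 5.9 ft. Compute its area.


Composite shape: rectangle + triangle
Rectangle area = 12 * 7 = 84
Triangle area = 0.5 * 12 * 5.9 = 35.4
Total = 84 + 35.4
Total = 119.4
119.4 ft^2


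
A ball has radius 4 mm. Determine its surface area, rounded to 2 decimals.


Shape: sphere
Radius r = 4 mm
Formula: SA = 4 * pi * r^2
r^2 = 16
SA = 4 * pi * 16
SA = 64 * pi
SA = 201.06
201.06 mm^2


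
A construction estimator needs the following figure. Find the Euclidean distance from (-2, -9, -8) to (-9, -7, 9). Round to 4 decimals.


3D distance between two points
P1 = (-2, -9, -8), P2 = (-9, -7, 9)
Formula: d = sqrt((x2-x1)^2 + (y2-y1)^2 + (z2-z1)^2)
dx = -9 - -2 = -7
dy = -7 - -9 = 2
dz = 9 - -8 = 17
dx^2 + dy^2 + dz^2 = 49 + 4 + 289 = 342
d = sqrt(342)
d = 18.4932
18.4932 units


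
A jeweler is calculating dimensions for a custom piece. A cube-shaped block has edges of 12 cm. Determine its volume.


Shape: cube
Side s = 12 cm
Formula: V = s^3
V = 12 * 12 * 12
V = 144 * 12
V = 1728
1728 cm^3


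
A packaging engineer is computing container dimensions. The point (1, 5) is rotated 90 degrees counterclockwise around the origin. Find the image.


Transformation: rotation about the origin
Original point: (1, 5)
Rule for 90 deg counterclockwise: (x, y) -> (-y, x)
Apply: (1, 5) -> (-5, 1)
(-5, 1)


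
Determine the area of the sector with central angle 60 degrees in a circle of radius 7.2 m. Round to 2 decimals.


Shape: circular sector
Radius r = 7.2 m, Angle = 60 degrees
Formula: A = (angle/360) * pi * r^2
r^2 = 51.84
Fraction of circle = 60/360
A = (60/360) * pi * 51.84
A = 8.64 * pi
A = 27.14
27.14 m^2


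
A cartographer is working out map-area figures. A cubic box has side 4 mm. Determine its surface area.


Shape: cube
Side s = 4 mm
A cube has 6 square faces.
Formula: SA = 6 * s^2
s^2 = 16
SA = 6 * 16
SA = 96
96 mm^2


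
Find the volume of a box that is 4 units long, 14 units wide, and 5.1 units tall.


Shape: rectangular prism
l = 4 units, w = 14 units, h = 5.1 units
Formula: V = l * w * h
V = 4 * 14 * 5.1
V = 56 * 5.1
V = 285.6
285.6 units^3


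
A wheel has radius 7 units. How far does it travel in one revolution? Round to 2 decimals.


Shape: circle
Radius r = 7 units
Formula: C = 2 * pi * r
C = 2 * pi * 7
C = 14 * pi
C = 43.98
43.98 units


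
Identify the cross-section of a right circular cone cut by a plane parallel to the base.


Solid: right circular cone
Cutting plane: parallel to the base
Visualize the intersection of the plane with the solid's surface.
The boundary of the cut region is a circle.
circle


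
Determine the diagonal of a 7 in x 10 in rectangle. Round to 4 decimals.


Shape: rectangle (diagonal via Pythagoras)
Sides: 7 in and 10 in
Formula: d = sqrt(l^2 + w^2)
l^2 = 49, w^2 = 100
l^2 + w^2 = 149
d = sqrt(149)
d = 12.2066
12.2066 in


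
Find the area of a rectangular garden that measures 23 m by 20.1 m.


Shape: rectangle
Length l = 23 m, Width w = 20.1 m
Formula: A = l * w
A = 23 * 20.1
A = 462.3
462.3 m^2


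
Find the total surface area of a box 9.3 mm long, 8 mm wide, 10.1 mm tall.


Shape: rectangular prism
l = 9.3 mm, w = 8 mm, h = 10.1 mm
Formula: SA = 2(lw + lh + wh)
lw = 74.4, lh = 93.93, wh = 80.8
lw + lh + wh = 249.13
SA = 2 * 249.13
SA = 498.26
498.26 mm^2


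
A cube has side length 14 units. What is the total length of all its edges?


Shape: cube
Side s = 14 units
A cube has 12 edges, all equal.
Formula: total edge length = 12 * s
Total = 12 * 14
Total = 168
168 units


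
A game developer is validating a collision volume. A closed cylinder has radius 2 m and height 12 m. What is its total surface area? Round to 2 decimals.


Shape: closed cylinder
Radius r = 2 m, Height h = 12 m
Formula: SA = 2*pi*r^2 + 2*pi*r*h = 2*pi*r*(r + h)
r + h = 14
2 * r * (r + h) = 2 * 2 * 14 = 56
SA = 56 * pi
SA = 175.93
175.93 m^2


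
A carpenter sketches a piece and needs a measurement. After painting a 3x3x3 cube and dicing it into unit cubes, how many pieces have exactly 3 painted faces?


Large cube: 3 x 3 x 3, cut into unit cubes.
Cubes with 3 painted faces are at the corners. A cube always has 8 corners.
Count = 8
8 unit cubes


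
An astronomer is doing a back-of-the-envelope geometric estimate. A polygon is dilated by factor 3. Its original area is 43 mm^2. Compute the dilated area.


Linear scale factor k = 3
Original area = 43 mm^2
Rule: under a linear scaling by k, areas scale by k^2.
k^2 = 3^2 = 9
New area = 43 * 9
New area = 387
387 mm^2


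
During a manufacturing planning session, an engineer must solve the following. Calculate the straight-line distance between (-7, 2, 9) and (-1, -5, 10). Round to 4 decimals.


3D distance between two points
P1 = (-7, 2, 9), P2 = (-1, -5, 10)
Formula: d = sqrt((x2-x1)^2 + (y2-y1)^2 + (z2-z1)^2)
dx = -1 - -7 = 6
dy = -5 - 2 = -7
dz = 10 - 9 = 1
dx^2 + dy^2 + dz^2 = 36 + 49 + 1 = 86
d = sqrt(86)
d = 9.2736
9.2736 units


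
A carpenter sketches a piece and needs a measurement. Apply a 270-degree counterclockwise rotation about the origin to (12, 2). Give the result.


Transformation: rotation about the origin
Original point: (12, 2)
Rule for 270 deg counterclockwise: (x, y) -> (y, -x)
Apply: (12, 2) -> (2, -12)
(2, -12)


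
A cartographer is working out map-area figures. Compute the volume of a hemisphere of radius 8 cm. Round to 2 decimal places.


Shape: hemisphere (half of a sphere)
Radius r = 8 cm
Formula: V = (1/2) * (4/3) * pi * r^3 = (2/3) * pi * r^3
r^3 = 512
(2/3) * 512 = 341.333333
V = 341.333333 * pi
V = 1072.33
1072.33 cm^3


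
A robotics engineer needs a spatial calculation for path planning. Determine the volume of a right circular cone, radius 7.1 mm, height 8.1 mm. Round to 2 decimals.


Shape: cone
Radius r = 7.1 mm, Height h = 8.1 mm
Formula: V = (1/3) * pi * r^2 * h
r^2 = 50.41
pi * r^2 * h = pi * 50.41 * 8.1 = 408.321 * pi
V = 408.321 * pi / 3
V = 427.59
427.59 mm^3


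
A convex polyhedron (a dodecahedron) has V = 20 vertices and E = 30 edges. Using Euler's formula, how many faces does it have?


Polyhedron: dodecahedron
Euler's formula for convex polyhedra: V - E + F = 2
Given: V = 20 vertices and E = 30 edges
Solve for F:
F = 2 + E - V = 2 + 30 - 20 = 12
12 faces


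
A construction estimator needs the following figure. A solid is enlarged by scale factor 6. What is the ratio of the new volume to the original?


Linear scale factor k = 6
Rule: under a linear scaling by k, volumes scale by k^3.
k^3 = 6 * 6 * 6
k^3 = 36 * 6
k^3 = 216
Volume scales by a factor of 216.
216 (dimensionless)


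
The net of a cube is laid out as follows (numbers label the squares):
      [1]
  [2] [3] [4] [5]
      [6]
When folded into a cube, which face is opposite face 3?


Net: cross layout. Take square 3 as the base (bottom).
Fold the four squares in the horizontal row up around 3: 2 -> left, 4 -> right, 5 wraps to the top.
Fold 1 and 6 up from 3: 1 -> back, 6 -> front.
Opposite pairs are therefore: (1, 6), (2, 4), (3, 5).
Face 3 is opposite face 5.
face 5


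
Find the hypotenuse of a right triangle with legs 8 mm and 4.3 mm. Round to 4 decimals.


Shape: right triangle
Legs a = 8 mm, b = 4.3 mm
Formula: c = sqrt(a^2 + b^2)
a^2 = 64, b^2 = 18.49
a^2 + b^2 = 82.49
c = sqrt(82.49)
c = 9.0824
9.0824 mm


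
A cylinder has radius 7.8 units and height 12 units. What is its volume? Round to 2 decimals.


Shape: cylinder
Radius r = 7.8 units, Height h = 12 units
Formula: V = pi * r^2 * h
r^2 = 60.84
V = pi * 60.84 * 12
V = 730.08 * pi
V = 2293.61
2293.61 units^3
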